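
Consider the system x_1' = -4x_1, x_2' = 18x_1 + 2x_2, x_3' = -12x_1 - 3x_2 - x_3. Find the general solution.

Coefficient matrix A = [[-4, 0, 0], [18, 2, 0], [-12, -3, -1]].
det(A - λI) = 0 gives eigenvalues λ = -4, 2, -1.
For λ=-4: eigenvector (1,-3,1).
For λ=2: eigenvector (0,1,-1).
For λ=-1: eigenvector (0,0,1).
General solution: K_1e^(-4t)(1,-3,1) + K_2e^(2t)(0,1,-1) + K_3e^(-t)(0,0,1).

x_1(t) = K_1e^(-4t), x_2(t) = -3K_1e^(-4t) + K_2e^(2t), x_3(t) = K_1e^(-4t) - K_2e^(2t) + K_3e^(-t)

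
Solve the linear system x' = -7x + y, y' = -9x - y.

x(t) = -K_1e^(-4t) - K_2te^(-4t), y(t) = -3K_1e^(-4t) - 3K_2te^(-4t) - K_2e^(-4t)

Coefficient matrix A = [[-7, 1], [-9, -1]].
Characteristic polynomial det(A - λI) = λ^2 + 8λ + 16 = 0.
Single eigenvalue λ = -4 with algebraic multiplicity 2.
Eigenvector v = (-1,-3); generalized eigenvector w with (A-λI)w=v is (0,-1).
General solution: e^(-4t)[K_1·v + K_2·(t·v + w)].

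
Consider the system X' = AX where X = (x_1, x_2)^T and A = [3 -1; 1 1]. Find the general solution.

Coefficient matrix A = [[3, -1], [1, 1]].
Characteristic polynomial det(A - λI) = λ^2 - 4λ + 4 = 0.
Single eigenvalue λ = 2 with algebraic multiplicity 2.
Eigenvector v = (-1,-1); generalized eigenvector w with (A-λI)w=v is (2,3).
General solution: e^(2t)[K_1·v + K_2·(t·v + w)].

x_1(t) = -K_1e^(2t) - K_2te^(2t) + 2K_2e^(2t), x_2(t) = -K_1e^(2t) - K_2te^(2t) + 3K_2e^(2t)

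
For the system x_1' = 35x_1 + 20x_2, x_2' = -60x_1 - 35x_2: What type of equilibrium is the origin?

saddle

A = [[35,20],[-60,-35]]; det(A-λI) = λ^2 - 25.
λ = 5, -5: opposite signs.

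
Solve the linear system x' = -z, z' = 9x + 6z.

x(t) = -K_1e^(3t) - K_2te^(3t), z(t) = 3K_1e^(3t) + 3K_2te^(3t) + K_2e^(3t)

Coefficient matrix A = [[0, -1], [9, 6]].
Characteristic polynomial det(A - λI) = λ^2 - 6λ + 9 = 0.
Single eigenvalue λ = 3 with algebraic multiplicity 2.
Eigenvector v = (-1,3); generalized eigenvector w with (A-λI)w=v is (0,1).
General solution: e^(3t)[K_1·v + K_2·(t·v + w)].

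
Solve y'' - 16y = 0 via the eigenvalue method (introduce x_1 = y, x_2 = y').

Let x_1 = y, x_2 = y'. Then x_1' = x_2 and x_2' = 16x_1.
A = [[0,1],[16,0]]; det(A-λI) = λ^2 - 16.
Eigenvalues λ = 4, -4 with eigenvectors (1,4), (1,-4).

y(t) = K_1e^(4t) + K_2e^(-4t)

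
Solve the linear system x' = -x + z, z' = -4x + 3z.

Coefficient matrix A = [[-1, 1], [-4, 3]].
Characteristic polynomial det(A - λI) = λ^2 - 2λ + 1 = 0.
Single eigenvalue λ = 1 with algebraic multiplicity 2.
Eigenvector v = (1,2); generalized eigenvector w with (A-λI)w=v is (-1,-1).
General solution: e^(t)[C_1·v + C_2·(t·v + w)].

x(t) = C_1e^(t) + C_2te^(t) - C_2e^(t), z(t) = 2C_1e^(t) + 2C_2te^(t) - C_2e^(t)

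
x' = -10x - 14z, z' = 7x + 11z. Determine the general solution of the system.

x(t) = K_1e^(4t) + 2K_2e^(-3t), z(t) = -K_1e^(4t) - K_2e^(-3t)

Coefficient matrix A = [[-10, -14], [7, 11]].
Characteristic polynomial det(A - λI) = λ^2 - λ - 12 = 0.
Eigenvalues λ = 4, -3.
For λ=4: (A-λI) row 1 is [-14, -14], so an eigenvector is (1, -1).
For λ=-3: (A-λI) row 1 is [-7, -14], so an eigenvector is (2, -1).
General solution: K_1e^(4t)(1,-1) + K_2e^(-3t)(2,-1).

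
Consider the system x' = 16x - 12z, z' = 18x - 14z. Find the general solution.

x(t) = -2c_1e^(-2t) + c_2e^(4t), z(t) = -3c_1e^(-2t) + c_2e^(4t)

Coefficient matrix A = [[16, -12], [18, -14]].
Characteristic polynomial det(A - λI) = λ^2 - 2λ - 8 = 0.
Eigenvalues λ = -2, 4.
For λ=-2: (A-λI) row 1 is [18, -12], so an eigenvector is (-2, -3).
For λ=4: (A-λI) row 1 is [12, -12], so an eigenvector is (1, 1).
General solution: c_1e^(-2t)(-2,-3) + c_2e^(4t)(1,1).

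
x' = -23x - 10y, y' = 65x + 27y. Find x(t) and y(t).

Coefficient matrix A = [[-23, -10], [65, 27]].
Characteristic polynomial det(A - λI) = λ^2 - 4λ + 29 = 0.
Eigenvalues λ = 2 ± 5i (complex conjugate pair).
For λ=2+5i: an eigenvector is (-1,2) - i(1,-3) = (-1 - i, 2 + 3i).
A real fundamental pair from Re and Im of e^((2+5i)t)v: X_1 = e^(2t)(cos(5t)·(-1,2) + sin(5t)·(1,-3)), X_2 = e^(2t)(sin(5t)·(-1,2) - cos(5t)·(1,-3)).
General solution: K_1X_1 + K_2X_2.

x(t) = K_1e^(2t)sin(5t) - K_1e^(2t)cos(5t) - K_2e^(2t)sin(5t) - K_2e^(2t)cos(5t), y(t) = -3K_1e^(2t)sin(5t) + 2K_1e^(2t)cos(5t) + 2K_2e^(2t)sin(5t) + 3K_2e^(2t)cos(5t)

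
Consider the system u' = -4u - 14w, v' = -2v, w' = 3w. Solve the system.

Coefficient matrix A = [[-4, 0, -14], [0, -2, 0], [0, 0, 3]].
det(A - λI) = 0 gives eigenvalues λ = -4, -2, 3.
For λ=-4: eigenvector (1,0,0).
For λ=-2: eigenvector (0,1,0).
For λ=3: eigenvector (-2,0,1).
General solution: C_1e^(-4t)(1,0,0) + C_2e^(-2t)(0,1,0) + C_3e^(3t)(-2,0,1).

u(t) = C_1e^(-4t) - 2C_3e^(3t), v(t) = C_2e^(-2t), w(t) = C_3e^(3t)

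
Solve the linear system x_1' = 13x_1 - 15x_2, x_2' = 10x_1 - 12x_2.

Coefficient matrix A = [[13, -15], [10, -12]].
Characteristic polynomial det(A - λI) = λ^2 - λ - 6 = 0.
Eigenvalues λ = -2, 3.
For λ=-2: (A-λI) row 1 is [15, -15], so an eigenvector is (-1, -1).
For λ=3: (A-λI) row 1 is [10, -15], so an eigenvector is (-3, -2).
General solution: K_1e^(-2t)(-1,-1) + K_2e^(3t)(-3,-2).

x_1(t) = -K_1e^(-2t) - 3K_2e^(3t), x_2(t) = -K_1e^(-2t) - 2K_2e^(3t)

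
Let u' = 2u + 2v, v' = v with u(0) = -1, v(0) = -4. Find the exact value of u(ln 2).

-20

A = [[2,2],[0,1]]; eigenvalues λ = 2, 1.
Eigenvectors: (-1,0) for λ=2, (-2,1) for λ=1.
From the initial condition, c_1 = 9, c_2 = -4.
u(ln 2) = (9)(2^2)(-1) + (-4)(2^1)(-2) = -20.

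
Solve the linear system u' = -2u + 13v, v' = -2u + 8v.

Coefficient matrix A = [[-2, 13], [-2, 8]].
Characteristic polynomial det(A - λI) = λ^2 - 6λ + 10 = 0.
Eigenvalues λ = 3 ± i (complex conjugate pair).
For λ=3+i: an eigenvector is (3,1) - i(-2,-1) = (3 + 2i, 1 + i).
A real fundamental pair from Re and Im of e^((3+i)t)v: X_1 = e^(3t)(cos(t)·(3,1) + sin(t)·(-2,-1)), X_2 = e^(3t)(sin(t)·(3,1) - cos(t)·(-2,-1)).
General solution: C_1X_1 + C_2X_2.

u(t) = -2C_1e^(3t)sin(t) + 3C_1e^(3t)cos(t) + 3C_2e^(3t)sin(t) + 2C_2e^(3t)cos(t), v(t) = -C_1e^(3t)sin(t) + C_1e^(3t)cos(t) + C_2e^(3t)sin(t) + C_2e^(3t)cos(t)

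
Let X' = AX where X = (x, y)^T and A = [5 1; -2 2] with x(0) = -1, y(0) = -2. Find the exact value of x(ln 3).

A = [[5,1],[-2,2]]; eigenvalues λ = 3, 4.
Eigenvectors: (1,-2) for λ=3, (-1,1) for λ=4.
From the initial condition, c_1 = 3, c_2 = 4.
x(ln 3) = (3)(3^3)(1) + (4)(3^4)(-1) = -243.

-243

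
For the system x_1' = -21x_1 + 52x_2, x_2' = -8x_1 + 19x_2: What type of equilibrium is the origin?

A = [[-21,52],[-8,19]]; det(A-λI) = λ^2 + 2λ + 17.
λ = -1 ± 4i: negative real part.

stable spiral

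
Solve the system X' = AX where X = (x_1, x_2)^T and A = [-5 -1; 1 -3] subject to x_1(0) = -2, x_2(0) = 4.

x_1(t) = -2te^(-4t) - 2e^(-4t), x_2(t) = 2te^(-4t) + 4e^(-4t)

Coefficient matrix A = [[-5, -1], [1, -3]].
Characteristic polynomial det(A - λI) = λ^2 + 8λ + 16 = 0.
Single eigenvalue λ = -4 with algebraic multiplicity 2.
Eigenvector v = (-1,1); generalized eigenvector w with (A-λI)w=v is (2,-1).
General solution: e^(-4t)[c_1·v + c_2·(t·v + w)].
Applying x_1(0)=-2, x_2(0)=4 gives c_1=6, c_2=2.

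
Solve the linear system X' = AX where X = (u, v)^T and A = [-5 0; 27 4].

Coefficient matrix A = [[-5, 0], [27, 4]].
Characteristic polynomial det(A - λI) = λ^2 + λ - 20 = 0.
Eigenvalues λ = 4, -5.
For λ=4: (A-λI) row 1 is [-9, 0], so an eigenvector is (0, 1).
For λ=-5: (A-λI) row 2 is [27, 9], so an eigenvector is (1, -3).
General solution: c_1e^(4t)(0,1) + c_2e^(-5t)(1,-3).

u(t) = c_2e^(-5t), v(t) = c_1e^(4t) - 3c_2e^(-5t)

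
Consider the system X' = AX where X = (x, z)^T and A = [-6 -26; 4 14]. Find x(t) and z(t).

x(t) = -3c_1e^(4t)sin(2t) - 2c_1e^(4t)cos(2t) - 2c_2e^(4t)sin(2t) + 3c_2e^(4t)cos(2t), z(t) = c_1e^(4t)sin(2t) + c_1e^(4t)cos(2t) + c_2e^(4t)sin(2t) - c_2e^(4t)cos(2t)

Coefficient matrix A = [[-6, -26], [4, 14]].
Characteristic polynomial det(A - λI) = λ^2 - 8λ + 20 = 0.
Eigenvalues λ = 4 ± 2i (complex conjugate pair).
For λ=4+2i: an eigenvector is (-2,1) - i(-3,1) = (-2 + 3i, 1 - i).
A real fundamental pair from Re and Im of e^((4+2i)t)v: X_1 = e^(4t)(cos(2t)·(-2,1) + sin(2t)·(-3,1)), X_2 = e^(4t)(sin(2t)·(-2,1) - cos(2t)·(-3,1)).
General solution: c_1X_1 + c_2X_2.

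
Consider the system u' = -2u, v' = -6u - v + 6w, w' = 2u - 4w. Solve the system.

Coefficient matrix A = [[-2, 0, 0], [-6, -1, 6], [2, 0, -4]].
det(A - λI) = 0 gives eigenvalues λ = -4, -1, -2.
For λ=-4: eigenvector (0,-2,1).
For λ=-1: eigenvector (0,1,0).
For λ=-2: eigenvector (1,0,1).
General solution: c_1e^(-4t)(0,-2,1) + c_2e^(-t)(0,1,0) + c_3e^(-2t)(1,0,1).

u(t) = c_3e^(-2t), v(t) = -2c_1e^(-4t) + c_2e^(-t), w(t) = c_1e^(-4t) + c_3e^(-2t)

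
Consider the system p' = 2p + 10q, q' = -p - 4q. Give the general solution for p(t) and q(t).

Coefficient matrix A = [[2, 10], [-1, -4]].
Characteristic polynomial det(A - λI) = λ^2 + 2λ + 2 = 0.
Eigenvalues λ = -1 ± i (complex conjugate pair).
For λ=-1+i: an eigenvector is (3,-1) - i(-1,0) = (3 + i, -1).
A real fundamental pair from Re and Im of e^((-1+i)t)v: X_1 = e^(-t)(cos(t)·(3,-1) + sin(t)·(-1,0)), X_2 = e^(-t)(sin(t)·(3,-1) - cos(t)·(-1,0)).
General solution: C_1X_1 + C_2X_2.

p(t) = -C_1e^(-t)sin(t) + 3C_1e^(-t)cos(t) + 3C_2e^(-t)sin(t) + C_2e^(-t)cos(t), q(t) = -C_1e^(-t)cos(t) - C_2e^(-t)sin(t)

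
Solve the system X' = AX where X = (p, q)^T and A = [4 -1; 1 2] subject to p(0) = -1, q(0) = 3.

Coefficient matrix A = [[4, -1], [1, 2]].
Characteristic polynomial det(A - λI) = λ^2 - 6λ + 9 = 0.
Single eigenvalue λ = 3 with algebraic multiplicity 2.
Eigenvector v = (-1,-1); generalized eigenvector w with (A-λI)w=v is (-2,-1).
General solution: e^(3t)[c_1·v + c_2·(t·v + w)].
Applying p(0)=-1, q(0)=3 gives c_1=-7, c_2=4.

p(t) = -4te^(3t) - e^(3t), q(t) = -4te^(3t) + 3e^(3t)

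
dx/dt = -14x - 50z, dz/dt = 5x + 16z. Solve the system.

Coefficient matrix A = [[-14, -50], [5, 16]].
Characteristic polynomial det(A - λI) = λ^2 - 2λ + 26 = 0.
Eigenvalues λ = 1 ± 5i (complex conjugate pair).
For λ=1+5i: an eigenvector is (3,-1) - i(1,0) = (3 - i, -1).
A real fundamental pair from Re and Im of e^((1+5i)t)v: X_1 = e^(t)(cos(5t)·(3,-1) + sin(5t)·(1,0)), X_2 = e^(t)(sin(5t)·(3,-1) - cos(5t)·(1,0)).
General solution: c_1X_1 + c_2X_2.

x(t) = c_1e^(t)sin(5t) + 3c_1e^(t)cos(5t) + 3c_2e^(t)sin(5t) - c_2e^(t)cos(5t), z(t) = -c_1e^(t)cos(5t) - c_2e^(t)sin(5t)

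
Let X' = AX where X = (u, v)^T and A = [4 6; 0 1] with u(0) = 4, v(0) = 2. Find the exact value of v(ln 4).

8

A = [[4,6],[0,1]]; eigenvalues λ = 1, 4.
Eigenvectors: (2,-1) for λ=1, (1,0) for λ=4.
From the initial condition, c_1 = -2, c_2 = 8.
v(ln 4) = (-2)(4^1)(-1) + (8)(4^4)(0) = 8.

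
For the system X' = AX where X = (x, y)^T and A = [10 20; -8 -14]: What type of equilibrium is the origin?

A = [[10,20],[-8,-14]]; det(A-λI) = λ^2 + 4λ + 20.
λ = -2 ± 4i: negative real part.

stable spiral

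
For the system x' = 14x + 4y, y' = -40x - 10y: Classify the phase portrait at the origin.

unstable spiral

A = [[14,4],[-40,-10]]; det(A-λI) = λ^2 - 4λ + 20.
λ = 2 ± 4i: positive real part.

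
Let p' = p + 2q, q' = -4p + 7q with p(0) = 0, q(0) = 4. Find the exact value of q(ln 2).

224

A = [[1,2],[-4,7]]; eigenvalues λ = 3, 5.
Eigenvectors: (1,1) for λ=3, (-1,-2) for λ=5.
From the initial condition, c_1 = -4, c_2 = -4.
q(ln 2) = (-4)(2^3)(1) + (-4)(2^5)(-2) = 224.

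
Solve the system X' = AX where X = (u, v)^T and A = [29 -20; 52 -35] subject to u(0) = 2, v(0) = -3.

Coefficient matrix A = [[29, -20], [52, -35]].
Characteristic polynomial det(A - λI) = λ^2 + 6λ + 25 = 0.
Eigenvalues λ = -3 ± 4i (complex conjugate pair).
For λ=-3+4i: an eigenvector is (2,3) - i(1,2) = (2 - i, 3 - 2i).
A real fundamental pair from Re and Im of e^((-3+4i)t)v: X_1 = e^(-3t)(cos(4t)·(2,3) + sin(4t)·(1,2)), X_2 = e^(-3t)(sin(4t)·(2,3) - cos(4t)·(1,2)).
General solution: C_1X_1 + C_2X_2.
Applying u(0)=2, v(0)=-3 gives C_1=7, C_2=12.

u(t) = 31e^(-3t)sin(4t) + 2e^(-3t)cos(4t), v(t) = 50e^(-3t)sin(4t) - 3e^(-3t)cos(4t)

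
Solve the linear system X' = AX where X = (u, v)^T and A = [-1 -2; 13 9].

Coefficient matrix A = [[-1, -2], [13, 9]].
Characteristic polynomial det(A - λI) = λ^2 - 8λ + 17 = 0.
Eigenvalues λ = 4 ± i (complex conjugate pair).
For λ=4+i: an eigenvector is (-1,3) - i(-1,2) = (-1 + i, 3 - 2i).
A real fundamental pair from Re and Im of e^((4+i)t)v: X_1 = e^(4t)(cos(t)·(-1,3) + sin(t)·(-1,2)), X_2 = e^(4t)(sin(t)·(-1,3) - cos(t)·(-1,2)).
General solution: c_1X_1 + c_2X_2.

u(t) = -c_1e^(4t)sin(t) - c_1e^(4t)cos(t) - c_2e^(4t)sin(t) + c_2e^(4t)cos(t), v(t) = 2c_1e^(4t)sin(t) + 3c_1e^(4t)cos(t) + 3c_2e^(4t)sin(t) - 2c_2e^(4t)cos(t)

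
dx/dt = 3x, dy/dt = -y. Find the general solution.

x(t) = K_2e^(3t), y(t) = -K_1e^(-t)

Coefficient matrix A = [[3, 0], [0, -1]].
Characteristic polynomial det(A - λI) = λ^2 - 2λ - 3 = 0.
Eigenvalues λ = -1, 3.
For λ=-1: (A-λI) row 1 is [4, 0], so an eigenvector is (0, -1).
For λ=3: (A-λI) row 2 is [0, -4], so an eigenvector is (1, 0).
General solution: K_1e^(-t)(0,-1) + K_2e^(3t)(1,0).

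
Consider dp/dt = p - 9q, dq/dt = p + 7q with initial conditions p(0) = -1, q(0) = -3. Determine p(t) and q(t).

Coefficient matrix A = [[1, -9], [1, 7]].
Characteristic polynomial det(A - λI) = λ^2 - 8λ + 16 = 0.
Single eigenvalue λ = 4 with algebraic multiplicity 2.
Eigenvector v = (-3,1); generalized eigenvector w with (A-λI)w=v is (-2,1).
General solution: e^(4t)[c_1·v + c_2·(t·v + w)].
Applying p(0)=-1, q(0)=-3 gives c_1=7, c_2=-10.

p(t) = 30te^(4t) - e^(4t), q(t) = -10te^(4t) - 3e^(4t)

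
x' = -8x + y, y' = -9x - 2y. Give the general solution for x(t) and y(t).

x(t) = -K_1e^(-5t) - K_2te^(-5t) + K_2e^(-5t), y(t) = -3K_1e^(-5t) - 3K_2te^(-5t) + 2K_2e^(-5t)

Coefficient matrix A = [[-8, 1], [-9, -2]].
Characteristic polynomial det(A - λI) = λ^2 + 10λ + 25 = 0.
Single eigenvalue λ = -5 with algebraic multiplicity 2.
Eigenvector v = (-1,-3); generalized eigenvector w with (A-λI)w=v is (1,2).
General solution: e^(-5t)[K_1·v + K_2·(t·v + w)].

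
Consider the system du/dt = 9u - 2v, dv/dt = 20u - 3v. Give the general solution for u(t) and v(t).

Coefficient matrix A = [[9, -2], [20, -3]].
Characteristic polynomial det(A - λI) = λ^2 - 6λ + 13 = 0.
Eigenvalues λ = 3 ± 2i (complex conjugate pair).
For λ=3+2i: an eigenvector is (1,3) - i(0,1) = (1, 3 - i).
A real fundamental pair from Re and Im of e^((3+2i)t)v: X_1 = e^(3t)(cos(2t)·(1,3) + sin(2t)·(0,1)), X_2 = e^(3t)(sin(2t)·(1,3) - cos(2t)·(0,1)).
General solution: c_1X_1 + c_2X_2.

u(t) = c_1e^(3t)cos(2t) + c_2e^(3t)sin(2t), v(t) = c_1e^(3t)sin(2t) + 3c_1e^(3t)cos(2t) + 3c_2e^(3t)sin(2t) - c_2e^(3t)cos(2t)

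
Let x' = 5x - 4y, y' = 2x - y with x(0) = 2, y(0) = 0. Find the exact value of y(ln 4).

120

A = [[5,-4],[2,-1]]; eigenvalues λ = 1, 3.
Eigenvectors: (1,1) for λ=1, (-2,-1) for λ=3.
From the initial condition, c_1 = -2, c_2 = -2.
y(ln 4) = (-2)(4^1)(1) + (-2)(4^3)(-1) = 120.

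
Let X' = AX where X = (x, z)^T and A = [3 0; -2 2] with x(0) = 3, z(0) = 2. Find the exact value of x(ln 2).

A = [[3,0],[-2,2]]; eigenvalues λ = 2, 3.
Eigenvectors: (0,1) for λ=2, (1,-2) for λ=3.
From the initial condition, c_1 = 8, c_2 = 3.
x(ln 2) = (8)(2^2)(0) + (3)(2^3)(1) = 24.

24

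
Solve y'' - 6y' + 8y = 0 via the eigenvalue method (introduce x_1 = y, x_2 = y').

Let x_1 = y, x_2 = y'. Then x_1' = x_2 and x_2' = -8x_1 + 6x_2.
A = [[0,1],[-8,6]]; det(A-λI) = λ^2 - 6λ + 8.
Eigenvalues λ = 4, 2 with eigenvectors (1,4), (1,2).

y(t) = c_1e^(4t) + c_2e^(2t)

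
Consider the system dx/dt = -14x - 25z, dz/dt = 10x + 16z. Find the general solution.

Coefficient matrix A = [[-14, -25], [10, 16]].
Characteristic polynomial det(A - λI) = λ^2 - 2λ + 26 = 0.
Eigenvalues λ = 1 ± 5i (complex conjugate pair).
For λ=1+5i: an eigenvector is (-2,1) - i(1,-1) = (-2 - i, 1 + i).
A real fundamental pair from Re and Im of e^((1+5i)t)v: X_1 = e^(t)(cos(5t)·(-2,1) + sin(5t)·(1,-1)), X_2 = e^(t)(sin(5t)·(-2,1) - cos(5t)·(1,-1)).
General solution: K_1X_1 + K_2X_2.

x(t) = K_1e^(t)sin(5t) - 2K_1e^(t)cos(5t) - 2K_2e^(t)sin(5t) - K_2e^(t)cos(5t), z(t) = -K_1e^(t)sin(5t) + K_1e^(t)cos(5t) + K_2e^(t)sin(5t) + K_2e^(t)cos(5t)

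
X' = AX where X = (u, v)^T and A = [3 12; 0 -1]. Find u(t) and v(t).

Coefficient matrix A = [[3, 12], [0, -1]].
Characteristic polynomial det(A - λI) = λ^2 - 2λ - 3 = 0.
Eigenvalues λ = -1, 3.
For λ=-1: (A-λI) row 1 is [4, 12], so an eigenvector is (3, -1).
For λ=3: (A-λI) row 1 is [0, 12], so an eigenvector is (-1, 0).
General solution: K_1e^(-t)(3,-1) + K_2e^(3t)(-1,0).

u(t) = 3K_1e^(-t) - K_2e^(3t), v(t) = -K_1e^(-t)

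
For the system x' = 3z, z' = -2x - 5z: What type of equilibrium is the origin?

A = [[0,3],[-2,-5]]; det(A-λI) = λ^2 + 5λ + 6.
λ = -2, -3: both negative.

stable node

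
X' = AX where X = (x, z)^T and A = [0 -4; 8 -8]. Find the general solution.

Coefficient matrix A = [[0, -4], [8, -8]].
Characteristic polynomial det(A - λI) = λ^2 + 8λ + 32 = 0.
Eigenvalues λ = -4 ± 4i (complex conjugate pair).
For λ=-4+4i: an eigenvector is (0,1) - i(-1,-1) = (0 + i, 1 + i).
A real fundamental pair from Re and Im of e^((-4+4i)t)v: X_1 = e^(-4t)(cos(4t)·(0,1) + sin(4t)·(-1,-1)), X_2 = e^(-4t)(sin(4t)·(0,1) - cos(4t)·(-1,-1)).
General solution: C_1X_1 + C_2X_2.

x(t) = -C_1e^(-4t)sin(4t) + C_2e^(-4t)cos(4t), z(t) = -C_1e^(-4t)sin(4t) + C_1e^(-4t)cos(4t) + C_2e^(-4t)sin(4t) + C_2e^(-4t)cos(4t)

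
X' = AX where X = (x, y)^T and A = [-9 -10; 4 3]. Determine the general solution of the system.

Coefficient matrix A = [[-9, -10], [4, 3]].
Characteristic polynomial det(A - λI) = λ^2 + 6λ + 13 = 0.
Eigenvalues λ = -3 ± 2i (complex conjugate pair).
For λ=-3+2i: an eigenvector is (1,-1) - i(2,-1) = (1 - 2i, -1 + i).
A real fundamental pair from Re and Im of e^((-3+2i)t)v: X_1 = e^(-3t)(cos(2t)·(1,-1) + sin(2t)·(2,-1)), X_2 = e^(-3t)(sin(2t)·(1,-1) - cos(2t)·(2,-1)).
General solution: c_1X_1 + c_2X_2.

x(t) = 2c_1e^(-3t)sin(2t) + c_1e^(-3t)cos(2t) + c_2e^(-3t)sin(2t) - 2c_2e^(-3t)cos(2t), y(t) = -c_1e^(-3t)sin(2t) - c_1e^(-3t)cos(2t) - c_2e^(-3t)sin(2t) + c_2e^(-3t)cos(2t)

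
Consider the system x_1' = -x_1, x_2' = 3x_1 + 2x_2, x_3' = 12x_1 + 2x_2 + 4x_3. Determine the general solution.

Coefficient matrix A = [[-1, 0, 0], [3, 2, 0], [12, 2, 4]].
det(A - λI) = 0 gives eigenvalues λ = 4, 2, -1.
For λ=4: eigenvector (0,0,1).
For λ=2: eigenvector (0,1,-1).
For λ=-1: eigenvector (1,-1,-2).
General solution: c_1e^(4t)(0,0,1) + c_2e^(2t)(0,1,-1) + c_3e^(-t)(1,-1,-2).

x_1(t) = c_3e^(-t), x_2(t) = c_2e^(2t) - c_3e^(-t), x_3(t) = c_1e^(4t) - c_2e^(2t) - 2c_3e^(-t)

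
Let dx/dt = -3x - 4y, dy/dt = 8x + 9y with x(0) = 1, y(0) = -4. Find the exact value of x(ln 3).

723

A = [[-3,-4],[8,9]]; eigenvalues λ = 5, 1.
Eigenvectors: (1,-2) for λ=5, (-1,1) for λ=1.
From the initial condition, c_1 = 3, c_2 = 2.
x(ln 3) = (3)(3^5)(1) + (2)(3^1)(-1) = 723.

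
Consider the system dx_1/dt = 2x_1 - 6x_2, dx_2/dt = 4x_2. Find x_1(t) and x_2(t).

x_1(t) = -3C_1e^(4t) + C_2e^(2t), x_2(t) = C_1e^(4t)

Coefficient matrix A = [[2, -6], [0, 4]].
Characteristic polynomial det(A - λI) = λ^2 - 6λ + 8 = 0.
Eigenvalues λ = 4, 2.
For λ=4: (A-λI) row 1 is [-2, -6], so an eigenvector is (-3, 1).
For λ=2: (A-λI) row 1 is [0, -6], so an eigenvector is (1, 0).
General solution: C_1e^(4t)(-3,1) + C_2e^(2t)(1,0).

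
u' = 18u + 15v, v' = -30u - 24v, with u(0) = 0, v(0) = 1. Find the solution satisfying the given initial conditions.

Coefficient matrix A = [[18, 15], [-30, -24]].
Characteristic polynomial det(A - λI) = λ^2 + 6λ + 18 = 0.
Eigenvalues λ = -3 ± 3i (complex conjugate pair).
For λ=-3+3i: an eigenvector is (2,-3) - i(-1,1) = (2 + i, -3 - i).
A real fundamental pair from Re and Im of e^((-3+3i)t)v: X_1 = e^(-3t)(cos(3t)·(2,-3) + sin(3t)·(-1,1)), X_2 = e^(-3t)(sin(3t)·(2,-3) - cos(3t)·(-1,1)).
General solution: K_1X_1 + K_2X_2.
Applying u(0)=0, v(0)=1 gives K_1=-1, K_2=2.

u(t) = 5e^(-3t)sin(3t), v(t) = -7e^(-3t)sin(3t) + e^(-3t)cos(3t)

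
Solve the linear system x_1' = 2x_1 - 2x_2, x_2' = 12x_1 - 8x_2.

Coefficient matrix A = [[2, -2], [12, -8]].
Characteristic polynomial det(A - λI) = λ^2 + 6λ + 8 = 0.
Eigenvalues λ = -4, -2.
For λ=-4: (A-λI) row 1 is [6, -2], so an eigenvector is (-1, -3).
For λ=-2: (A-λI) row 1 is [4, -2], so an eigenvector is (1, 2).
General solution: c_1e^(-4t)(-1,-3) + c_2e^(-2t)(1,2).

x_1(t) = -c_1e^(-4t) + c_2e^(-2t), x_2(t) = -3c_1e^(-4t) + 2c_2e^(-2t)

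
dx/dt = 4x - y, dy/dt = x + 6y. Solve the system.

x(t) = -C_1e^(5t) - C_2te^(5t), y(t) = C_1e^(5t) + C_2te^(5t) + C_2e^(5t)

Coefficient matrix A = [[4, -1], [1, 6]].
Characteristic polynomial det(A - λI) = λ^2 - 10λ + 25 = 0.
Single eigenvalue λ = 5 with algebraic multiplicity 2.
Eigenvector v = (-1,1); generalized eigenvector w with (A-λI)w=v is (0,1).
General solution: e^(5t)[C_1·v + C_2·(t·v + w)].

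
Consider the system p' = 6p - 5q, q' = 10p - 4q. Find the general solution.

Coefficient matrix A = [[6, -5], [10, -4]].
Characteristic polynomial det(A - λI) = λ^2 - 2λ + 26 = 0.
Eigenvalues λ = 1 ± 5i (complex conjugate pair).
For λ=1+5i: an eigenvector is (0,-1) - i(1,1) = (0 - i, -1 - i).
A real fundamental pair from Re and Im of e^((1+5i)t)v: X_1 = e^(t)(cos(5t)·(0,-1) + sin(5t)·(1,1)), X_2 = e^(t)(sin(5t)·(0,-1) - cos(5t)·(1,1)).
General solution: C_1X_1 + C_2X_2.

p(t) = C_1e^(t)sin(5t) - C_2e^(t)cos(5t), q(t) = C_1e^(t)sin(5t) - C_1e^(t)cos(5t) - C_2e^(t)sin(5t) - C_2e^(t)cos(5t)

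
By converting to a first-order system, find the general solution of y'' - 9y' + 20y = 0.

Let x_1 = y, x_2 = y'. Then x_1' = x_2 and x_2' = -20x_1 + 9x_2.
A = [[0,1],[-20,9]]; det(A-λI) = λ^2 - 9λ + 20.
Eigenvalues λ = 4, 5 with eigenvectors (1,4), (1,5).

y(t) = c_1e^(4t) + c_2e^(5t)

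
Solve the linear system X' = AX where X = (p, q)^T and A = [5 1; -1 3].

p(t) = c_1e^(4t) + c_2te^(4t) + 3c_2e^(4t), q(t) = -c_1e^(4t) - c_2te^(4t) - 2c_2e^(4t)

Coefficient matrix A = [[5, 1], [-1, 3]].
Characteristic polynomial det(A - λI) = λ^2 - 8λ + 16 = 0.
Single eigenvalue λ = 4 with algebraic multiplicity 2.
Eigenvector v = (1,-1); generalized eigenvector w with (A-λI)w=v is (3,-2).
General solution: e^(4t)[c_1·v + c_2·(t·v + w)].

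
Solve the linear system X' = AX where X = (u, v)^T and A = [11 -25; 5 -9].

Coefficient matrix A = [[11, -25], [5, -9]].
Characteristic polynomial det(A - λI) = λ^2 - 2λ + 26 = 0.
Eigenvalues λ = 1 ± 5i (complex conjugate pair).
For λ=1+5i: an eigenvector is (1,0) - i(2,1) = (1 - 2i, 0 - i).
A real fundamental pair from Re and Im of e^((1+5i)t)v: X_1 = e^(t)(cos(5t)·(1,0) + sin(5t)·(2,1)), X_2 = e^(t)(sin(5t)·(1,0) - cos(5t)·(2,1)).
General solution: C_1X_1 + C_2X_2.

u(t) = 2C_1e^(t)sin(5t) + C_1e^(t)cos(5t) + C_2e^(t)sin(5t) - 2C_2e^(t)cos(5t), v(t) = C_1e^(t)sin(5t) - C_2e^(t)cos(5t)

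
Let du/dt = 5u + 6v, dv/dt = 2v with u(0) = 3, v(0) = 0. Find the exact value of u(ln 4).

A = [[5,6],[0,2]]; eigenvalues λ = 5, 2.
Eigenvectors: (1,0) for λ=5, (2,-1) for λ=2.
From the initial condition, c_1 = 3, c_2 = 0.
u(ln 4) = (3)(4^5)(1) + (0)(4^2)(2) = 3072.

3072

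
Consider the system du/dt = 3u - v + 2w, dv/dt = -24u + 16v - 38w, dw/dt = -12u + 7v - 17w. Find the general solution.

u(t) = c_1e^(3t) + c_2e^(2t), v(t) = -4c_1e^(3t) - c_2e^(2t) + 2c_3e^(-3t), w(t) = -2c_1e^(3t) - c_2e^(2t) + c_3e^(-3t)

Coefficient matrix A = [[3, -1, 2], [-24, 16, -38], [-12, 7, -17]].
det(A - λI) = 0 gives eigenvalues λ = 3, 2, -3.
For λ=3: eigenvector (1,-4,-2).
For λ=2: eigenvector (1,-1,-1).
For λ=-3: eigenvector (0,2,1).
General solution: c_1e^(3t)(1,-4,-2) + c_2e^(2t)(1,-1,-1) + c_3e^(-3t)(0,2,1).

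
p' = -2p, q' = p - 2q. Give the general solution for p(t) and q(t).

p(t) = C_2e^(-2t), q(t) = C_1e^(-2t) + C_2te^(-2t) + 3C_2e^(-2t)

Coefficient matrix A = [[-2, 0], [1, -2]].
Characteristic polynomial det(A - λI) = λ^2 + 4λ + 4 = 0.
Single eigenvalue λ = -2 with algebraic multiplicity 2.
Eigenvector v = (0,1); generalized eigenvector w with (A-λI)w=v is (1,3).
General solution: e^(-2t)[C_1·v + C_2·(t·v + w)].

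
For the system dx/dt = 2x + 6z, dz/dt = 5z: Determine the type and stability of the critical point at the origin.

unstable node

A = [[2,6],[0,5]]; det(A-λI) = λ^2 - 7λ + 10.
λ = 5, 2: both positive.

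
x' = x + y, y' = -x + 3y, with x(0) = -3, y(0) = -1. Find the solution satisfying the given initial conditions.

Coefficient matrix A = [[1, 1], [-1, 3]].
Characteristic polynomial det(A - λI) = λ^2 - 4λ + 4 = 0.
Single eigenvalue λ = 2 with algebraic multiplicity 2.
Eigenvector v = (-1,-1); generalized eigenvector w with (A-λI)w=v is (-2,-3).
General solution: e^(2t)[c_1·v + c_2·(t·v + w)].
Applying x(0)=-3, y(0)=-1 gives c_1=7, c_2=-2.

x(t) = 2te^(2t) - 3e^(2t), y(t) = 2te^(2t) - e^(2t)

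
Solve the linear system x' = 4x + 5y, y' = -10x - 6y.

x(t) = c_1e^(-t)cos(5t) + c_2e^(-t)sin(5t), y(t) = -c_1e^(-t)sin(5t) - c_1e^(-t)cos(5t) - c_2e^(-t)sin(5t) + c_2e^(-t)cos(5t)

Coefficient matrix A = [[4, 5], [-10, -6]].
Characteristic polynomial det(A - λI) = λ^2 + 2λ + 26 = 0.
Eigenvalues λ = -1 ± 5i (complex conjugate pair).
For λ=-1+5i: an eigenvector is (1,-1) - i(0,-1) = (1, -1 + i).
A real fundamental pair from Re and Im of e^((-1+5i)t)v: X_1 = e^(-t)(cos(5t)·(1,-1) + sin(5t)·(0,-1)), X_2 = e^(-t)(sin(5t)·(1,-1) - cos(5t)·(0,-1)).
General solution: c_1X_1 + c_2X_2.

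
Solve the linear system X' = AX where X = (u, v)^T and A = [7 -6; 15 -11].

Coefficient matrix A = [[7, -6], [15, -11]].
Characteristic polynomial det(A - λI) = λ^2 + 4λ + 13 = 0.
Eigenvalues λ = -2 ± 3i (complex conjugate pair).
For λ=-2+3i: an eigenvector is (-1,-2) - i(1,1) = (-1 - i, -2 - i).
A real fundamental pair from Re and Im of e^((-2+3i)t)v: X_1 = e^(-2t)(cos(3t)·(-1,-2) + sin(3t)·(1,1)), X_2 = e^(-2t)(sin(3t)·(-1,-2) - cos(3t)·(1,1)).
General solution: c_1X_1 + c_2X_2.

u(t) = c_1e^(-2t)sin(3t) - c_1e^(-2t)cos(3t) - c_2e^(-2t)sin(3t) - c_2e^(-2t)cos(3t), v(t) = c_1e^(-2t)sin(3t) - 2c_1e^(-2t)cos(3t) - 2c_2e^(-2t)sin(3t) - c_2e^(-2t)cos(3t)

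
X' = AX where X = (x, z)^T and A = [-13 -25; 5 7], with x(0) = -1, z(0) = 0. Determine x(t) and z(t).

Coefficient matrix A = [[-13, -25], [5, 7]].
Characteristic polynomial det(A - λI) = λ^2 + 6λ + 34 = 0.
Eigenvalues λ = -3 ± 5i (complex conjugate pair).
For λ=-3+5i: an eigenvector is (1,0) - i(-2,1) = (1 + 2i, 0 - i).
A real fundamental pair from Re and Im of e^((-3+5i)t)v: X_1 = e^(-3t)(cos(5t)·(1,0) + sin(5t)·(-2,1)), X_2 = e^(-3t)(sin(5t)·(1,0) - cos(5t)·(-2,1)).
General solution: c_1X_1 + c_2X_2.
Applying x(0)=-1, z(0)=0 gives c_1=-1, c_2=0.

x(t) = 2e^(-3t)sin(5t) - e^(-3t)cos(5t), z(t) = -e^(-3t)sin(5t)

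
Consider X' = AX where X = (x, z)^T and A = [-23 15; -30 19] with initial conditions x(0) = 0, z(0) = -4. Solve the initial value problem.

Coefficient matrix A = [[-23, 15], [-30, 19]].
Characteristic polynomial det(A - λI) = λ^2 + 4λ + 13 = 0.
Eigenvalues λ = -2 ± 3i (complex conjugate pair).
For λ=-2+3i: an eigenvector is (1,1) - i(-2,-3) = (1 + 2i, 1 + 3i).
A real fundamental pair from Re and Im of e^((-2+3i)t)v: X_1 = e^(-2t)(cos(3t)·(1,1) + sin(3t)·(-2,-3)), X_2 = e^(-2t)(sin(3t)·(1,1) - cos(3t)·(-2,-3)).
General solution: c_1X_1 + c_2X_2.
Applying x(0)=0, z(0)=-4 gives c_1=8, c_2=-4.

x(t) = -20e^(-2t)sin(3t), z(t) = -28e^(-2t)sin(3t) - 4e^(-2t)cos(3t)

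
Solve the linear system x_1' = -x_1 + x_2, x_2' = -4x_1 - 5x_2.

Coefficient matrix A = [[-1, 1], [-4, -5]].
Characteristic polynomial det(A - λI) = λ^2 + 6λ + 9 = 0.
Single eigenvalue λ = -3 with algebraic multiplicity 2.
Eigenvector v = (1,-2); generalized eigenvector w with (A-λI)w=v is (2,-3).
General solution: e^(-3t)[C_1·v + C_2·(t·v + w)].

x_1(t) = C_1e^(-3t) + C_2te^(-3t) + 2C_2e^(-3t), x_2(t) = -2C_1e^(-3t) - 2C_2te^(-3t) - 3C_2e^(-3t)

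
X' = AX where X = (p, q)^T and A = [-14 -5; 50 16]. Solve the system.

p(t) = -c_1e^(t)cos(5t) - c_2e^(t)sin(5t), q(t) = -c_1e^(t)sin(5t) + 3c_1e^(t)cos(5t) + 3c_2e^(t)sin(5t) + c_2e^(t)cos(5t)

Coefficient matrix A = [[-14, -5], [50, 16]].
Characteristic polynomial det(A - λI) = λ^2 - 2λ + 26 = 0.
Eigenvalues λ = 1 ± 5i (complex conjugate pair).
For λ=1+5i: an eigenvector is (-1,3) - i(0,-1) = (-1, 3 + i).
A real fundamental pair from Re and Im of e^((1+5i)t)v: X_1 = e^(t)(cos(5t)·(-1,3) + sin(5t)·(0,-1)), X_2 = e^(t)(sin(5t)·(-1,3) - cos(5t)·(0,-1)).
General solution: c_1X_1 + c_2X_2.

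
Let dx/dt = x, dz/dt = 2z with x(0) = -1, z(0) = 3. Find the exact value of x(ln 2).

A = [[1,0],[0,2]]; eigenvalues λ = 2, 1.
Eigenvectors: (0,-1) for λ=2, (1,0) for λ=1.
From the initial condition, c_1 = -3, c_2 = -1.
x(ln 2) = (-3)(2^2)(0) + (-1)(2^1)(1) = -2.

-2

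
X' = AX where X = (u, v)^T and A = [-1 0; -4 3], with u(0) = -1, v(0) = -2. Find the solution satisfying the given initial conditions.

u(t) = -e^(-t), v(t) = -e^(3t) - e^(-t)

Coefficient matrix A = [[-1, 0], [-4, 3]].
Characteristic polynomial det(A - λI) = λ^2 - 2λ - 3 = 0.
Eigenvalues λ = 3, -1.
For λ=3: (A-λI) row 1 is [-4, 0], so an eigenvector is (0, 1).
For λ=-1: (A-λI) row 2 is [-4, 4], so an eigenvector is (-1, -1).
General solution: K_1e^(3t)(0,1) + K_2e^(-t)(-1,-1).
Applying u(0)=-1, v(0)=-2 gives K_1=-1, K_2=1.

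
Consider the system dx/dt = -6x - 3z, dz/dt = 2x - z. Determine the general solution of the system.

Coefficient matrix A = [[-6, -3], [2, -1]].
Characteristic polynomial det(A - λI) = λ^2 + 7λ + 12 = 0.
Eigenvalues λ = -4, -3.
For λ=-4: (A-λI) row 1 is [-2, -3], so an eigenvector is (-3, 2).
For λ=-3: (A-λI) row 1 is [-3, -3], so an eigenvector is (1, -1).
General solution: C_1e^(-4t)(-3,2) + C_2e^(-3t)(1,-1).

x(t) = -3C_1e^(-4t) + C_2e^(-3t), z(t) = 2C_1e^(-4t) - C_2e^(-3t)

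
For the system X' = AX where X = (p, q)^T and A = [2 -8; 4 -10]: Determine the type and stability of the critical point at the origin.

A = [[2,-8],[4,-10]]; det(A-λI) = λ^2 + 8λ + 12.
λ = -2, -6: both negative.

stable node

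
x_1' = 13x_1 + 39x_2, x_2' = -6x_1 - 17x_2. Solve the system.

Coefficient matrix A = [[13, 39], [-6, -17]].
Characteristic polynomial det(A - λI) = λ^2 + 4λ + 13 = 0.
Eigenvalues λ = -2 ± 3i (complex conjugate pair).
For λ=-2+3i: an eigenvector is (2,-1) - i(-3,1) = (2 + 3i, -1 - i).
A real fundamental pair from Re and Im of e^((-2+3i)t)v: X_1 = e^(-2t)(cos(3t)·(2,-1) + sin(3t)·(-3,1)), X_2 = e^(-2t)(sin(3t)·(2,-1) - cos(3t)·(-3,1)).
General solution: c_1X_1 + c_2X_2.

x_1(t) = -3c_1e^(-2t)sin(3t) + 2c_1e^(-2t)cos(3t) + 2c_2e^(-2t)sin(3t) + 3c_2e^(-2t)cos(3t), x_2(t) = c_1e^(-2t)sin(3t) - c_1e^(-2t)cos(3t) - c_2e^(-2t)sin(3t) - c_2e^(-2t)cos(3t)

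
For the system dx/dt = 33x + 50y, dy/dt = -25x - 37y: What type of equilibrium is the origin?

stable spiral

A = [[33,50],[-25,-37]]; det(A-λI) = λ^2 + 4λ + 29.
λ = -2 ± 5i: negative real part.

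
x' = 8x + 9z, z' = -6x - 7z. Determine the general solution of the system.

Coefficient matrix A = [[8, 9], [-6, -7]].
Characteristic polynomial det(A - λI) = λ^2 - λ - 2 = 0.
Eigenvalues λ = 2, -1.
For λ=2: (A-λI) row 1 is [6, 9], so an eigenvector is (-3, 2).
For λ=-1: (A-λI) row 1 is [9, 9], so an eigenvector is (-1, 1).
General solution: c_1e^(2t)(-3,2) + c_2e^(-t)(-1,1).

x(t) = -3c_1e^(2t) - c_2e^(-t), z(t) = 2c_1e^(2t) + c_2e^(-t)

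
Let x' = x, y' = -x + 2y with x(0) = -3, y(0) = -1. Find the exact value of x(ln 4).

-12

A = [[1,0],[-1,2]]; eigenvalues λ = 1, 2.
Eigenvectors: (1,1) for λ=1, (0,-1) for λ=2.
From the initial condition, c_1 = -3, c_2 = -2.
x(ln 4) = (-3)(4^1)(1) + (-2)(4^2)(0) = -12.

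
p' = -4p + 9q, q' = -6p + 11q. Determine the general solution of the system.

Coefficient matrix A = [[-4, 9], [-6, 11]].
Characteristic polynomial det(A - λI) = λ^2 - 7λ + 10 = 0.
Eigenvalues λ = 2, 5.
For λ=2: (A-λI) row 1 is [-6, 9], so an eigenvector is (-3, -2).
For λ=5: (A-λI) row 1 is [-9, 9], so an eigenvector is (1, 1).
General solution: C_1e^(2t)(-3,-2) + C_2e^(5t)(1,1).

p(t) = -3C_1e^(2t) + C_2e^(5t), q(t) = -2C_1e^(2t) + C_2e^(5t)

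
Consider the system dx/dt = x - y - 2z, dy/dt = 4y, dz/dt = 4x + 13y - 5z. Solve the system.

x(t) = K_1e^(-3t) - K_2e^(4t) - K_3e^(-t), y(t) = K_2e^(4t), z(t) = 2K_1e^(-3t) + K_2e^(4t) - K_3e^(-t)

Coefficient matrix A = [[1, -1, -2], [0, 4, 0], [4, 13, -5]].
det(A - λI) = 0 gives eigenvalues λ = -3, 4, -1.
For λ=-3: eigenvector (1,0,2).
For λ=4: eigenvector (-1,1,1).
For λ=-1: eigenvector (-1,0,-1).
General solution: K_1e^(-3t)(1,0,2) + K_2e^(4t)(-1,1,1) + K_3e^(-t)(-1,0,-1).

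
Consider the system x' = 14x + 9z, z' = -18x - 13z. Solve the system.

x(t) = -C_1e^(-4t) - C_2e^(5t), z(t) = 2C_1e^(-4t) + C_2e^(5t)

Coefficient matrix A = [[14, 9], [-18, -13]].
Characteristic polynomial det(A - λI) = λ^2 - λ - 20 = 0.
Eigenvalues λ = -4, 5.
For λ=-4: (A-λI) row 1 is [18, 9], so an eigenvector is (-1, 2).
For λ=5: (A-λI) row 1 is [9, 9], so an eigenvector is (-1, 1).
General solution: C_1e^(-4t)(-1,2) + C_2e^(5t)(-1,1).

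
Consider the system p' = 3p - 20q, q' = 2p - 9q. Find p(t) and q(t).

p(t) = -3c_1e^(-3t)sin(2t) - c_1e^(-3t)cos(2t) - c_2e^(-3t)sin(2t) + 3c_2e^(-3t)cos(2t), q(t) = -c_1e^(-3t)sin(2t) + c_2e^(-3t)cos(2t)

Coefficient matrix A = [[3, -20], [2, -9]].
Characteristic polynomial det(A - λI) = λ^2 + 6λ + 13 = 0.
Eigenvalues λ = -3 ± 2i (complex conjugate pair).
For λ=-3+2i: an eigenvector is (-1,0) - i(-3,-1) = (-1 + 3i, 0 + i).
A real fundamental pair from Re and Im of e^((-3+2i)t)v: X_1 = e^(-3t)(cos(2t)·(-1,0) + sin(2t)·(-3,-1)), X_2 = e^(-3t)(sin(2t)·(-1,0) - cos(2t)·(-3,-1)).
General solution: c_1X_1 + c_2X_2.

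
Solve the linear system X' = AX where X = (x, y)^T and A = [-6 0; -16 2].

x(t) = -C_2e^(-6t), y(t) = -C_1e^(2t) - 2C_2e^(-6t)

Coefficient matrix A = [[-6, 0], [-16, 2]].
Characteristic polynomial det(A - λI) = λ^2 + 4λ - 12 = 0.
Eigenvalues λ = 2, -6.
For λ=2: (A-λI) row 1 is [-8, 0], so an eigenvector is (0, -1).
For λ=-6: (A-λI) row 2 is [-16, 8], so an eigenvector is (-1, -2).
General solution: C_1e^(2t)(0,-1) + C_2e^(-6t)(-1,-2).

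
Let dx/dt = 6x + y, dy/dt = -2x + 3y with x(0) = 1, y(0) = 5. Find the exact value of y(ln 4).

-4096

A = [[6,1],[-2,3]]; eigenvalues λ = 5, 4.
Eigenvectors: (1,-1) for λ=5, (-1,2) for λ=4.
From the initial condition, c_1 = 7, c_2 = 6.
y(ln 4) = (7)(4^5)(-1) + (6)(4^4)(2) = -4096.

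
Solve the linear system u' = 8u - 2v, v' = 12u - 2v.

u(t) = -c_1e^(2t) - c_2e^(4t), v(t) = -3c_1e^(2t) - 2c_2e^(4t)

Coefficient matrix A = [[8, -2], [12, -2]].
Characteristic polynomial det(A - λI) = λ^2 - 6λ + 8 = 0.
Eigenvalues λ = 2, 4.
For λ=2: (A-λI) row 1 is [6, -2], so an eigenvector is (-1, -3).
For λ=4: (A-λI) row 1 is [4, -2], so an eigenvector is (-1, -2).
General solution: c_1e^(2t)(-1,-3) + c_2e^(4t)(-1,-2).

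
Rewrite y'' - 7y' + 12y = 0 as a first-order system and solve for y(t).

y(t) = K_1e^(4t) + K_2e^(3t)

Let x_1 = y, x_2 = y'. Then x_1' = x_2 and x_2' = -12x_1 + 7x_2.
A = [[0,1],[-12,7]]; det(A-λI) = λ^2 - 7λ + 12.
Eigenvalues λ = 4, 3 with eigenvectors (1,4), (1,3).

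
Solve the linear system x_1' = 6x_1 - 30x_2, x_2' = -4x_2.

x_1(t) = -K_1e^(6t) - 3K_2e^(-4t), x_2(t) = -K_2e^(-4t)

Coefficient matrix A = [[6, -30], [0, -4]].
Characteristic polynomial det(A - λI) = λ^2 - 2λ - 24 = 0.
Eigenvalues λ = 6, -4.
For λ=6: (A-λI) row 1 is [0, -30], so an eigenvector is (-1, 0).
For λ=-4: (A-λI) row 1 is [10, -30], so an eigenvector is (-3, -1).
General solution: K_1e^(6t)(-1,0) + K_2e^(-4t)(-3,-1).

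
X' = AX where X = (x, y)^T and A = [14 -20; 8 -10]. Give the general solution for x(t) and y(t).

Coefficient matrix A = [[14, -20], [8, -10]].
Characteristic polynomial det(A - λI) = λ^2 - 4λ + 20 = 0.
Eigenvalues λ = 2 ± 4i (complex conjugate pair).
For λ=2+4i: an eigenvector is (-1,-1) - i(2,1) = (-1 - 2i, -1 - i).
A real fundamental pair from Re and Im of e^((2+4i)t)v: X_1 = e^(2t)(cos(4t)·(-1,-1) + sin(4t)·(2,1)), X_2 = e^(2t)(sin(4t)·(-1,-1) - cos(4t)·(2,1)).
General solution: K_1X_1 + K_2X_2.

x(t) = 2K_1e^(2t)sin(4t) - K_1e^(2t)cos(4t) - K_2e^(2t)sin(4t) - 2K_2e^(2t)cos(4t), y(t) = K_1e^(2t)sin(4t) - K_1e^(2t)cos(4t) - K_2e^(2t)sin(4t) - K_2e^(2t)cos(4t)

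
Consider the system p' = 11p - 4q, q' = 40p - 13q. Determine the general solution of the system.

Coefficient matrix A = [[11, -4], [40, -13]].
Characteristic polynomial det(A - λI) = λ^2 + 2λ + 17 = 0.
Eigenvalues λ = -1 ± 4i (complex conjugate pair).
For λ=-1+4i: an eigenvector is (0,1) - i(-1,-3) = (0 + i, 1 + 3i).
A real fundamental pair from Re and Im of e^((-1+4i)t)v: X_1 = e^(-t)(cos(4t)·(0,1) + sin(4t)·(-1,-3)), X_2 = e^(-t)(sin(4t)·(0,1) - cos(4t)·(-1,-3)).
General solution: c_1X_1 + c_2X_2.

p(t) = -c_1e^(-t)sin(4t) + c_2e^(-t)cos(4t), q(t) = -3c_1e^(-t)sin(4t) + c_1e^(-t)cos(4t) + c_2e^(-t)sin(4t) + 3c_2e^(-t)cos(4t)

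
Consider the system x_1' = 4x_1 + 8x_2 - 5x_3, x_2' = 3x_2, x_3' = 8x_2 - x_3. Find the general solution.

Coefficient matrix A = [[4, 8, -5], [0, 3, 0], [0, 8, -1]].
det(A - λI) = 0 gives eigenvalues λ = 4, 3, -1.
For λ=4: eigenvector (1,0,0).
For λ=3: eigenvector (2,1,2).
For λ=-1: eigenvector (1,0,1).
General solution: c_1e^(4t)(1,0,0) + c_2e^(3t)(2,1,2) + c_3e^(-t)(1,0,1).

x_1(t) = c_1e^(4t) + 2c_2e^(3t) + c_3e^(-t), x_2(t) = c_2e^(3t), x_3(t) = 2c_2e^(3t) + c_3e^(-t)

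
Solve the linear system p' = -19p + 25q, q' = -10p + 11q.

p(t) = 2c_1e^(-4t)sin(5t) + c_1e^(-4t)cos(5t) + c_2e^(-4t)sin(5t) - 2c_2e^(-4t)cos(5t), q(t) = c_1e^(-4t)sin(5t) + c_1e^(-4t)cos(5t) + c_2e^(-4t)sin(5t) - c_2e^(-4t)cos(5t)

Coefficient matrix A = [[-19, 25], [-10, 11]].
Characteristic polynomial det(A - λI) = λ^2 + 8λ + 41 = 0.
Eigenvalues λ = -4 ± 5i (complex conjugate pair).
For λ=-4+5i: an eigenvector is (1,1) - i(2,1) = (1 - 2i, 1 - i).
A real fundamental pair from Re and Im of e^((-4+5i)t)v: X_1 = e^(-4t)(cos(5t)·(1,1) + sin(5t)·(2,1)), X_2 = e^(-4t)(sin(5t)·(1,1) - cos(5t)·(2,1)).
General solution: c_1X_1 + c_2X_2.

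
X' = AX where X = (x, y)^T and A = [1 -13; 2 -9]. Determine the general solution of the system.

x(t) = -3K_1e^(-4t)sin(t) + 2K_1e^(-4t)cos(t) + 2K_2e^(-4t)sin(t) + 3K_2e^(-4t)cos(t), y(t) = -K_1e^(-4t)sin(t) + K_1e^(-4t)cos(t) + K_2e^(-4t)sin(t) + K_2e^(-4t)cos(t)

Coefficient matrix A = [[1, -13], [2, -9]].
Characteristic polynomial det(A - λI) = λ^2 + 8λ + 17 = 0.
Eigenvalues λ = -4 ± i (complex conjugate pair).
For λ=-4+i: an eigenvector is (2,1) - i(-3,-1) = (2 + 3i, 1 + i).
A real fundamental pair from Re and Im of e^((-4+i)t)v: X_1 = e^(-4t)(cos(t)·(2,1) + sin(t)·(-3,-1)), X_2 = e^(-4t)(sin(t)·(2,1) - cos(t)·(-3,-1)).
General solution: K_1X_1 + K_2X_2.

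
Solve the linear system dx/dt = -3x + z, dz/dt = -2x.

Coefficient matrix A = [[-3, 1], [-2, 0]].
Characteristic polynomial det(A - λI) = λ^2 + 3λ + 2 = 0.
Eigenvalues λ = -2, -1.
For λ=-2: (A-λI) row 1 is [-1, 1], so an eigenvector is (1, 1).
For λ=-1: (A-λI) row 1 is [-2, 1], so an eigenvector is (-1, -2).
General solution: c_1e^(-2t)(1,1) + c_2e^(-t)(-1,-2).

x(t) = c_1e^(-2t) - c_2e^(-t), z(t) = c_1e^(-2t) - 2c_2e^(-t)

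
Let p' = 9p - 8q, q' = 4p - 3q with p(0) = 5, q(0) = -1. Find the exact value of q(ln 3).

1437

A = [[9,-8],[4,-3]]; eigenvalues λ = 5, 1.
Eigenvectors: (2,1) for λ=5, (1,1) for λ=1.
From the initial condition, c_1 = 6, c_2 = -7.
q(ln 3) = (6)(3^5)(1) + (-7)(3^1)(1) = 1437.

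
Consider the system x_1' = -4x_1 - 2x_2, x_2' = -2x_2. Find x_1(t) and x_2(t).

Coefficient matrix A = [[-4, -2], [0, -2]].
Characteristic polynomial det(A - λI) = λ^2 + 6λ + 8 = 0.
Eigenvalues λ = -2, -4.
For λ=-2: (A-λI) row 1 is [-2, -2], so an eigenvector is (1, -1).
For λ=-4: (A-λI) row 1 is [0, -2], so an eigenvector is (-1, 0).
General solution: K_1e^(-2t)(1,-1) + K_2e^(-4t)(-1,0).

x_1(t) = K_1e^(-2t) - K_2e^(-4t), x_2(t) = -K_1e^(-2t)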